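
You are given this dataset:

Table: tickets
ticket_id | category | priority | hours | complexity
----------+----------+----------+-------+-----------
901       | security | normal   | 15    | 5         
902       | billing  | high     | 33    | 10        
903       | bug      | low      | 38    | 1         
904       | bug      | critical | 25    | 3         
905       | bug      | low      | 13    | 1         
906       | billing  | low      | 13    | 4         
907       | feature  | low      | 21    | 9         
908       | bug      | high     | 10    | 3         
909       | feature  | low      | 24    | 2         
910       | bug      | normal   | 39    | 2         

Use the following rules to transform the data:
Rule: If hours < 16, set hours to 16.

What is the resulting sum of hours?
244

Step 1: 4 records have hours < 16
Step 2: These records originally summed to 51
Step 3: After setting to minimum: 4 × 16 = 64
Step 4: Unaffected records sum: 180
Step 5: Final sum = 64 + 180 = 244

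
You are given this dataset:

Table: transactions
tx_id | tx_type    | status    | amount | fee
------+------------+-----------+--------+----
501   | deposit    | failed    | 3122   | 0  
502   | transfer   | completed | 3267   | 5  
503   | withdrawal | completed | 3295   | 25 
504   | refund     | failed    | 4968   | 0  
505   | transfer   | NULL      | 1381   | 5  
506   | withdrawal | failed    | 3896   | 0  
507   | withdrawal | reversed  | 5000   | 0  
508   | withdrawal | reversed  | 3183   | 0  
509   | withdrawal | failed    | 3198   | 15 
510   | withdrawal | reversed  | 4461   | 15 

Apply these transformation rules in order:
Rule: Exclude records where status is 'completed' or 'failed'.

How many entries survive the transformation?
4

Step 1: Count records to exclude
  - 2 (completed) + 4 (failed) = 6 records
Step 2: Total records: 10
Step 3: Remaining = 10 - 6 = 4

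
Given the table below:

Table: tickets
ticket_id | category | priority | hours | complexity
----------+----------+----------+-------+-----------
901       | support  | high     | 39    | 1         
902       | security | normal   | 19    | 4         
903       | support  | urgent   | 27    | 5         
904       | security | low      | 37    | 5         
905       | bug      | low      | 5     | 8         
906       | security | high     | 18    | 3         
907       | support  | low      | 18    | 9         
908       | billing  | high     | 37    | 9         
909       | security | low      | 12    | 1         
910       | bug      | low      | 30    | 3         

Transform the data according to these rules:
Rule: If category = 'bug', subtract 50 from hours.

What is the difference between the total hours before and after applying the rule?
100

Step 1: Original sum of hours = 242
Step 2: 2 records have category = 'bug'
Step 3: Each affected record changes by -50
Step 4: Total change = 2 × -50 = -100
Step 5: New sum = 242 + -100 = 142
Step 6: Difference = |142 - 242| = 100
        (Sum decreased by 100)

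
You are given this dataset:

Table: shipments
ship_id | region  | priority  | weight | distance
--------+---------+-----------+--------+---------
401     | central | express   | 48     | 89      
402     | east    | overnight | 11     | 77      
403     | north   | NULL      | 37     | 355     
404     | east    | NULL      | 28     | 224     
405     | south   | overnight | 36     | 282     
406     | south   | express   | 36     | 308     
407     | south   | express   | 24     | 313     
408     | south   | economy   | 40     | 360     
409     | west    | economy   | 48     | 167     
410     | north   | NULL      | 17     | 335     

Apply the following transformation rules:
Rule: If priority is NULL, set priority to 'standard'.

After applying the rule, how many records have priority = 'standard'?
3

Step 1: Count records where priority IS NULL
Step 2: Found 3 records with NULL priority
Step 3: These records will have priority set to 'standard'
Step 4: Records already having priority = 'standard': 0
Step 5: Answer: 3 + 0 = 3 records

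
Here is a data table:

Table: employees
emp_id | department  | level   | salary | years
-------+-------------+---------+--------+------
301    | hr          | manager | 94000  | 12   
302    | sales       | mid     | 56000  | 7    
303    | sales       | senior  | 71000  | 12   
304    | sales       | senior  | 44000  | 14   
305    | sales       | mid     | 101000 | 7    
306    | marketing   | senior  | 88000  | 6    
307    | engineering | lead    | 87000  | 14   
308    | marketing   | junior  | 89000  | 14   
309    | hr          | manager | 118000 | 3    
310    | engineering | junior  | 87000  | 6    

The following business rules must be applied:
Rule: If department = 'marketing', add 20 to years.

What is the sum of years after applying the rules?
135

Step 1: Count records where department = 'marketing': 2
Step 2: Total bonus added: 2 × 20 = 40
Step 3: Original sum of years: 95
Step 4: Final sum = 95 + 40 = 135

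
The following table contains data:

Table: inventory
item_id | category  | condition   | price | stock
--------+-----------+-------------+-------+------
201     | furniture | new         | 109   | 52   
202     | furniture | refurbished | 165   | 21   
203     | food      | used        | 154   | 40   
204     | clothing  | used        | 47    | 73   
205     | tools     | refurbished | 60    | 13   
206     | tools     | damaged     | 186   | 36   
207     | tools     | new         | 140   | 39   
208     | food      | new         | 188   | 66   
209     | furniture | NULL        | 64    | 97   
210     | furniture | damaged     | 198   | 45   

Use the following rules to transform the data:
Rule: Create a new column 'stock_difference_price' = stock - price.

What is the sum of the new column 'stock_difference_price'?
-829

Step 1: For each record, compute stock - price
Example calculations:
  52 - 109 = -57
  21 - 165 = -144
  40 - 154 = -114
  ...
Step 2: Sum all derived values
Step 3: Total = -829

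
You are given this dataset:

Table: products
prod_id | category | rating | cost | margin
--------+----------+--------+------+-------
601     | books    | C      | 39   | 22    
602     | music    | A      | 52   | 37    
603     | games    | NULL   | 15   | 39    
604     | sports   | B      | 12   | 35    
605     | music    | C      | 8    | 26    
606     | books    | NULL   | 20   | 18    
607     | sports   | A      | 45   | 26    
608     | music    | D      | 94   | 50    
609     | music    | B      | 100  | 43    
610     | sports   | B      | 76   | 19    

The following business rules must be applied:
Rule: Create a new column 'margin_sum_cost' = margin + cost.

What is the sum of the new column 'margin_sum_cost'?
776

Step 1: For each record, compute margin + cost
Example calculations:
  22 + 39 = 61
  37 + 52 = 89
  39 + 15 = 54
  ...
Step 2: Sum all derived values
Step 3: Total = 776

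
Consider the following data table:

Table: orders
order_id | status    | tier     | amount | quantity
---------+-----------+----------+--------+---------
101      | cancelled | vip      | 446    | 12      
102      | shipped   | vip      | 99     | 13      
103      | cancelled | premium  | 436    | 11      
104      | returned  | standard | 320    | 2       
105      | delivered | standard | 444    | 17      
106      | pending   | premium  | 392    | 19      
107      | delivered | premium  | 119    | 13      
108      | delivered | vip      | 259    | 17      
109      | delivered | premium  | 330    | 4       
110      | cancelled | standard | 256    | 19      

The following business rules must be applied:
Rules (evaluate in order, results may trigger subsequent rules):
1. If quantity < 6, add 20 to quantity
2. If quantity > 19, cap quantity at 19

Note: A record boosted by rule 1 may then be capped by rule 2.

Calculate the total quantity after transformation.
159

Step 1: Apply rule 1 to records with quantity < 6
  - 2 records get bonus of 20
  - Of these, 2 records then exceed 19 and get capped
Step 2: Apply rule 2 to records with quantity > 19
  - 0 records (original) are capped
Step 3: Calculate final sum = 159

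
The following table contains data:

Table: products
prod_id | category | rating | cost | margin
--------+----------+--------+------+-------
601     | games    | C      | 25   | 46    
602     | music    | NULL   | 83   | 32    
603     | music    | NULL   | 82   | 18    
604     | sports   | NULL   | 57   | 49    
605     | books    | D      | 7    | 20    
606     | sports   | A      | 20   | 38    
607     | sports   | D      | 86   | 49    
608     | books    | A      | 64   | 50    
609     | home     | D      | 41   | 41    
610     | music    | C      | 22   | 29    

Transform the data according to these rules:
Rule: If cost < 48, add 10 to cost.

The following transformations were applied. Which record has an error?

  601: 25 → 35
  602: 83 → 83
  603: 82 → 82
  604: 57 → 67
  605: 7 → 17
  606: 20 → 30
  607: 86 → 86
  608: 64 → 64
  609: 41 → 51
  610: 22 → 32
Record 604 has an error. The correct transformed value should be 57, not 67.

Step 1: Check each record against the rule
Step 2: Record 604 has cost = 57
Step 3: Since 57 >= 48, the bonus should not have been applied
Step 4: Correct value = 57, but claimed value = 67
Conclusion: Record 604 has the error.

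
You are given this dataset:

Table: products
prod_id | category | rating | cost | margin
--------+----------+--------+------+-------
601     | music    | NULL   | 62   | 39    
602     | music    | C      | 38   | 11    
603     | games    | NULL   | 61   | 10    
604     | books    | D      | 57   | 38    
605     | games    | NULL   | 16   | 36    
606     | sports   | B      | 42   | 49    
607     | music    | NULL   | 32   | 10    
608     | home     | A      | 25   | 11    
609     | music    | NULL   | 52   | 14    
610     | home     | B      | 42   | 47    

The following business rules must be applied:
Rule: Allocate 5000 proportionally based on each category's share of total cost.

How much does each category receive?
books: 667.45, games: 901.64, home: 784.54, music: 2154.57, sports: 491.8

Step 1: Calculate total cost = 427
Step 2: Calculate each category's proportion:
  books: 57/427 = 13.35% → 667.45
  games: 77/427 = 18.03% → 901.64
  home: 67/427 = 15.69% → 784.54
  music: 184/427 = 43.09% → 2154.57
  sports: 42/427 = 9.84% → 491.8
Step 3: Verify: sum of allocations ≈ 5000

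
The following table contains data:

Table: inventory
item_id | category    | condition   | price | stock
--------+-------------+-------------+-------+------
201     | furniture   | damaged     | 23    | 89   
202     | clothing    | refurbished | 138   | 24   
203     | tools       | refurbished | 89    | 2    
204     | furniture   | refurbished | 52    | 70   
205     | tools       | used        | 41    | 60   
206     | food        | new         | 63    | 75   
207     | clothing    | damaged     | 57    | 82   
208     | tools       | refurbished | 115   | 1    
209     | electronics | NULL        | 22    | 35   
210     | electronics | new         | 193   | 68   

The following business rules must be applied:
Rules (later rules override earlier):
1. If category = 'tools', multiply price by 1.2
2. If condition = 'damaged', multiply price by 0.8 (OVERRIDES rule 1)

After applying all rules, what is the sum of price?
826.0

Step 1: Rule 2 takes priority for records with condition = 'damaged'
  - 2 records: 80 × 0.8 = 64.0
Step 2: Rule 1 applies to remaining records with category = 'tools'
  - 3 records: 245 × 1.2 = 294.0
Step 3: Other records unchanged: 468
Step 4: Final sum = 64.0 + 294.0 + 468 = 826.0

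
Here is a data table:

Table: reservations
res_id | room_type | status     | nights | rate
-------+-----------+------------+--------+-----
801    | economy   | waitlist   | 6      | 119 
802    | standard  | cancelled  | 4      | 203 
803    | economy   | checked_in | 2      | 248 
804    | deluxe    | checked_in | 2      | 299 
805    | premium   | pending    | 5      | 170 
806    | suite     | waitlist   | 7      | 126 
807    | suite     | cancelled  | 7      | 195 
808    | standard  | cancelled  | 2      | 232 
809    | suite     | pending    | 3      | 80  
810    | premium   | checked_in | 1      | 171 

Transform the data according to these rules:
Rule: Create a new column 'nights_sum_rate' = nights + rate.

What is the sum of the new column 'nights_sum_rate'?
1882

Step 1: For each record, compute nights + rate
Example calculations:
  6 + 119 = 125
  4 + 203 = 207
  2 + 248 = 250
  ...
Step 2: Sum all derived values
Step 3: Total = 1882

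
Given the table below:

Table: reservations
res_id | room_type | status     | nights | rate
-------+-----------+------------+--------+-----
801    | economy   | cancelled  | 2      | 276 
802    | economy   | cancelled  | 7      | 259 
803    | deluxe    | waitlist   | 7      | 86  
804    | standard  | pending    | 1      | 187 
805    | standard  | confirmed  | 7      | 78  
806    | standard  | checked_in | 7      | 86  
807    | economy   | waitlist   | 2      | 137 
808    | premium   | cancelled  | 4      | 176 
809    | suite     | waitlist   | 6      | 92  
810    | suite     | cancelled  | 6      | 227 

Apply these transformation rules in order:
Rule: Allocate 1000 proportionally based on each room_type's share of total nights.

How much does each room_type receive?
deluxe: 142.86, economy: 224.49, premium: 81.63, standard: 306.12, suite: 244.9

Step 1: Calculate total nights = 49
Step 2: Calculate each room_type's proportion:
  deluxe: 7/49 = 14.29% → 142.86
  economy: 11/49 = 22.45% → 224.49
  premium: 4/49 = 8.16% → 81.63
  standard: 15/49 = 30.61% → 306.12
  suite: 12/49 = 24.49% → 244.9
Step 3: Verify: sum of allocations ≈ 1000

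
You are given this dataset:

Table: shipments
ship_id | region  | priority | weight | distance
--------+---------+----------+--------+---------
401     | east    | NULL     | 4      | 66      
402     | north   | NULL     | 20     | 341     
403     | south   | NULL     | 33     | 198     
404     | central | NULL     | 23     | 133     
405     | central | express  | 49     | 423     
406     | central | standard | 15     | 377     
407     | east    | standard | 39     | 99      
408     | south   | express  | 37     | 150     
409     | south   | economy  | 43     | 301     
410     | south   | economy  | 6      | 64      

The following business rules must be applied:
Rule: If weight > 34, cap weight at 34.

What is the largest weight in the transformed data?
34

Step 1: Original maximum weight = 49
Step 2: Apply cap at 34
Step 3: 4 records had weight > 34 and were capped
Step 4: Maximum after transformation = 34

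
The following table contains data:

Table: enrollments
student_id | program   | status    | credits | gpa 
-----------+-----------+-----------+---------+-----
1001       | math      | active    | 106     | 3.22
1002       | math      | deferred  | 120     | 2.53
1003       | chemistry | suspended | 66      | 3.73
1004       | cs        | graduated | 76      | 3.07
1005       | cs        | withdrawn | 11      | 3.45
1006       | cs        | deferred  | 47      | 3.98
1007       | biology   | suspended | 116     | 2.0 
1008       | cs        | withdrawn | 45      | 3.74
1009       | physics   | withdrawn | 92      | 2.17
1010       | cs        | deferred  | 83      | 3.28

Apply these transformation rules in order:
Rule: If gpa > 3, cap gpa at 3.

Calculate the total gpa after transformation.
27.7

Step 1: 7 records have gpa > 3
Step 2: These records originally summed to 24.47
Step 3: After capping: 7 × 3 = 21
Step 4: Unaffected records sum: 6.7
Step 5: Final sum = 21 + 6.7 = 27.7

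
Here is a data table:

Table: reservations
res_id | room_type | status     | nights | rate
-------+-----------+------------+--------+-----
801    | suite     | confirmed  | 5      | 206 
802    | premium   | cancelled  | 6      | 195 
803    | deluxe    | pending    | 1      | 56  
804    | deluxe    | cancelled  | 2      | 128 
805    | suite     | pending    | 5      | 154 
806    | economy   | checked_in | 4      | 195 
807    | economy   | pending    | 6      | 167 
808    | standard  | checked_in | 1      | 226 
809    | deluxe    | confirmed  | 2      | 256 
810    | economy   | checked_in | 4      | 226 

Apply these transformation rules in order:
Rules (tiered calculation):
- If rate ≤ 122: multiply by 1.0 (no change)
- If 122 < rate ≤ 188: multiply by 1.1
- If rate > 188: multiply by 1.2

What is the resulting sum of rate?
2114.7

Step 1: Tier 1 (rate ≤ 122): 1 records, sum = 56 × 1.0 = 56.0
Step 2: Tier 2 (122 < rate ≤ 188): 3 records, sum = 449 × 1.1 = 493.9
Step 3: Tier 3 (rate > 188): 6 records, sum = 1304 × 1.2 = 1564.8
Step 4: Final sum = 56.0 + 493.9 + 1564.8 = 2114.7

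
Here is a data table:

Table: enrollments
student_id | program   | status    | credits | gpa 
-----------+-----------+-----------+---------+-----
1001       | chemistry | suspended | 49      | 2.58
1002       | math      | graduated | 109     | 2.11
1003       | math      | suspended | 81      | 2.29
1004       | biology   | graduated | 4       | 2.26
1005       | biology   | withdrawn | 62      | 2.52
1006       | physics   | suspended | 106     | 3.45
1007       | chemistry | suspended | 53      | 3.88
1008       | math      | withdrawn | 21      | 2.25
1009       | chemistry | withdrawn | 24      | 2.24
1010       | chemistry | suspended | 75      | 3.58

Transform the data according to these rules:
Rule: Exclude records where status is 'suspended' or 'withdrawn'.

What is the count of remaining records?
2

Step 1: Count records to exclude
  - 5 (suspended) + 3 (withdrawn) = 8 records
Step 2: Total records: 10
Step 3: Remaining = 10 - 8 = 2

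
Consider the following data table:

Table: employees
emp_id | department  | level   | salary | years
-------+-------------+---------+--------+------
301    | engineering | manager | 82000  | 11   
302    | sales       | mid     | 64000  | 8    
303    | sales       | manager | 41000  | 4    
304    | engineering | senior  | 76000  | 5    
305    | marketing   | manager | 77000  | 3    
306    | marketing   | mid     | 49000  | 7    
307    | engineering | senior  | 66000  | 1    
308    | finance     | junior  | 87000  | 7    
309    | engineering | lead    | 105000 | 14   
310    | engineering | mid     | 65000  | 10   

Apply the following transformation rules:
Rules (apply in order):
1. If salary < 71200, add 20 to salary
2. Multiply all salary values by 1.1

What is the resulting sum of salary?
783310.0

Step 1: Apply Rule 1 - Add 20 to records with salary < 71200
  - 5 records affected: 285000 + (5 × 20) = 285100
  - Unaffected records: 427000
  - Sum after Rule 1: 712100
Step 2: Apply Rule 2 - Multiply all by 1.1
  - 712100 × 1.1 = 783310.0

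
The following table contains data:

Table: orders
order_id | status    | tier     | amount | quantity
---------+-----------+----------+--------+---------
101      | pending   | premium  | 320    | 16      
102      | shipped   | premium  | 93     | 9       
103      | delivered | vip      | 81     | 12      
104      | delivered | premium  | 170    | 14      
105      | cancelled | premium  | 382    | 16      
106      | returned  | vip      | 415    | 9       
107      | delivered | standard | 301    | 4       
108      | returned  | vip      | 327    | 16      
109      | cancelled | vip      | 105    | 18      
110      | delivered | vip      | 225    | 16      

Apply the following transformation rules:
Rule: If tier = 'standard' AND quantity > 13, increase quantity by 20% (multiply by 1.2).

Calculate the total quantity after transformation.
130

Step 1: Find records where tier = 'standard' AND quantity > 13
Step 2: 0 records match, summing to 0
Step 3: After multiplier: 0 × 1.2 = 0.0
Step 4: Unaffected records sum: 130
Step 5: Final sum = 0.0 + 130 = 130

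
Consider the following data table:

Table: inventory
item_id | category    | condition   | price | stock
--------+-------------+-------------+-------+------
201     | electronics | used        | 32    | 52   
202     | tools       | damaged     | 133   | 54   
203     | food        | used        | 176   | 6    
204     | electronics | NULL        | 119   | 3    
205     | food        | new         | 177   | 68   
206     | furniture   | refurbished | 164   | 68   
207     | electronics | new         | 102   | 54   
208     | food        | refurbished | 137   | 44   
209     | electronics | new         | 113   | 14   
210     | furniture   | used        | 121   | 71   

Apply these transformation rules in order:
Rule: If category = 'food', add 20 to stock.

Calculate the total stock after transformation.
494

Step 1: Count records where category = 'food': 3
Step 2: Total bonus added: 3 × 20 = 60
Step 3: Original sum of stock: 434
Step 4: Final sum = 434 + 60 = 494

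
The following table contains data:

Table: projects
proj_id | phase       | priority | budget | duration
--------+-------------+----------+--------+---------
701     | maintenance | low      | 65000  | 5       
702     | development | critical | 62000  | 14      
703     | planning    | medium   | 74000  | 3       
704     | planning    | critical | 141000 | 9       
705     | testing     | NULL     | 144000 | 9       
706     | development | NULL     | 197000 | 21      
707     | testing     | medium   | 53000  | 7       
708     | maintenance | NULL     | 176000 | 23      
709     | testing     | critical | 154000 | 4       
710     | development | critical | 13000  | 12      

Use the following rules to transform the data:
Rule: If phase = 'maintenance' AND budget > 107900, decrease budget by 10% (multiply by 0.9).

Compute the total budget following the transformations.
1061400.0

Step 1: Find records where phase = 'maintenance' AND budget > 107900
Step 2: 1 records match, summing to 176000
Step 3: After multiplier: 176000 × 0.9 = 158400.0
Step 4: Unaffected records sum: 903000
Step 5: Final sum = 158400.0 + 903000 = 1061400.0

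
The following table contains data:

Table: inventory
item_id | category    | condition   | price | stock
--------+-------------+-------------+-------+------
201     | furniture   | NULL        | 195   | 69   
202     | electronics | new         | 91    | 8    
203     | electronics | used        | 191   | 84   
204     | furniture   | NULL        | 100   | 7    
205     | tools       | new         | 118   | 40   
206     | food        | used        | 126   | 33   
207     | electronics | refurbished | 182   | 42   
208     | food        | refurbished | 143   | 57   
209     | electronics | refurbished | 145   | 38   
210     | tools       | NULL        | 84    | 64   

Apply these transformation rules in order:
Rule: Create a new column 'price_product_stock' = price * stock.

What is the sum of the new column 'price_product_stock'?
66486

Step 1: For each record, compute price * stock
Example calculations:
  195 * 69 = 13455
  91 * 8 = 728
  191 * 84 = 16044
  ...
Step 2: Sum all derived values
Step 3: Total = 66486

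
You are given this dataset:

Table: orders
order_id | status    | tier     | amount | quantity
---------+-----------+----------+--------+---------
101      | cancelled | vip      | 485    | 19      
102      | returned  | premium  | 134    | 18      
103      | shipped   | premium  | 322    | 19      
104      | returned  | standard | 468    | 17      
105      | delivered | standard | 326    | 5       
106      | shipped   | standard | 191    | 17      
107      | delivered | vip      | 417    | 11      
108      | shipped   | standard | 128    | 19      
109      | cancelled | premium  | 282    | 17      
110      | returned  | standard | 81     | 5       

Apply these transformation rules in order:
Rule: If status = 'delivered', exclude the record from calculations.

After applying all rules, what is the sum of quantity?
131

Step 1: Identify records where status = 'delivered'
Step 2: The excluded records sum to 16
Step 3: Original total quantity = 147
Step 4: Remaining total = 147 - 16 = 131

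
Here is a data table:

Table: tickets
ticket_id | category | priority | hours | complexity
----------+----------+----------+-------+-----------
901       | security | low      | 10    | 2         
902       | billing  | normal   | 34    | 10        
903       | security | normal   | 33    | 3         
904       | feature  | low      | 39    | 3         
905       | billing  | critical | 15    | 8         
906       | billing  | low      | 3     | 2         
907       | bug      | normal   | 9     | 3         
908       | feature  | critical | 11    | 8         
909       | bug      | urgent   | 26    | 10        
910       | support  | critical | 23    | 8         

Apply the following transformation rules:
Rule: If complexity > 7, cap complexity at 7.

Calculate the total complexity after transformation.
48

Step 1: 5 records have complexity > 7
Step 2: These records originally summed to 44
Step 3: After capping: 5 × 7 = 35
Step 4: Unaffected records sum: 13
Step 5: Final sum = 35 + 13 = 48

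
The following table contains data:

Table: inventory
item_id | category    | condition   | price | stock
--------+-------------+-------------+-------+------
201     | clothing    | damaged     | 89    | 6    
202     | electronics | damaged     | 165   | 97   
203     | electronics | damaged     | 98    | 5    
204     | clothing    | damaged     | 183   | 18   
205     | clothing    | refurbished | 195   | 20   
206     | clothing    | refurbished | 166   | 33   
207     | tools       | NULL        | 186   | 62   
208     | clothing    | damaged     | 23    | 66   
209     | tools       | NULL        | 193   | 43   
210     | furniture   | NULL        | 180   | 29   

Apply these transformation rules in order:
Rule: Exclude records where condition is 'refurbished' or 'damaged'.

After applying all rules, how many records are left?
3

Step 1: Count records to exclude
  - 2 (refurbished) + 5 (damaged) = 7 records
Step 2: Total records: 10
Step 3: Remaining = 10 - 7 = 3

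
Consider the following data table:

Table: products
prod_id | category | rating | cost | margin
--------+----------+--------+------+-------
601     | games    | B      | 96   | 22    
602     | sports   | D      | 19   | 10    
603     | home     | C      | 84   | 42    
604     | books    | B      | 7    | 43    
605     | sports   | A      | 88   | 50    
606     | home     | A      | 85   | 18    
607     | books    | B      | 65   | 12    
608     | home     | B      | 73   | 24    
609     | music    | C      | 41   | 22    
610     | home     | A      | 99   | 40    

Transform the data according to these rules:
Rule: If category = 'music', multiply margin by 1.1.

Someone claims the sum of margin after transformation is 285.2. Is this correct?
Yes, the result is correct.

Step 1: Calculate the correct sum after transformation
Step 2: Apply multiplier 1.1 to records where category = 'music'
Step 3: Correct result = 285.2
Step 4: Claimed result = 285.2
Step 5: 285.2 = 285.2 ✓
Conclusion: The claimed result is correct.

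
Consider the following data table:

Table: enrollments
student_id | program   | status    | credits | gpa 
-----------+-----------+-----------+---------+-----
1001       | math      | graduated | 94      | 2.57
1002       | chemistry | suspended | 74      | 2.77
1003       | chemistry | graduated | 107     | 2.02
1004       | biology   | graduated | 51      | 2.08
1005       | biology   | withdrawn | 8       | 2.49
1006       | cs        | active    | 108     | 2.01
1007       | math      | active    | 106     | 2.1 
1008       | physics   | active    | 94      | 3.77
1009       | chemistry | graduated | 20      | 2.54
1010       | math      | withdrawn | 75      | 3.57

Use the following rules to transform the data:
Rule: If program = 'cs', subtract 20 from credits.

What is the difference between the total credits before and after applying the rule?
20

Step 1: Original sum of credits = 737
Step 2: 1 records have program = 'cs'
Step 3: Each affected record changes by -20
Step 4: Total change = 1 × -20 = -20
Step 5: New sum = 737 + -20 = 717
Step 6: Difference = |717 - 737| = 20
        (Sum decreased by 20)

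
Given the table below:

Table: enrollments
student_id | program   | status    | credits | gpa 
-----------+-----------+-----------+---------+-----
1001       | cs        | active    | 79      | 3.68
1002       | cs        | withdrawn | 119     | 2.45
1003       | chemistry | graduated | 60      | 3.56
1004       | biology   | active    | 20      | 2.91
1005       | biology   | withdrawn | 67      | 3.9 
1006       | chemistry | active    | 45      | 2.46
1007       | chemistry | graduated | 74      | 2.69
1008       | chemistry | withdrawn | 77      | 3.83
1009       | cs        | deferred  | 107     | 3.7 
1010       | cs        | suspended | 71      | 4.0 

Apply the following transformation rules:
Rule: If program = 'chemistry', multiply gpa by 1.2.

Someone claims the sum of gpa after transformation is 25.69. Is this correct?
No, the correct result is 35.69.

Step 1: Calculate the correct sum after transformation
Step 2: Apply multiplier 1.2 to records where program = 'chemistry'
Step 3: Correct result = 35.69
Step 4: Claimed result = 25.69
Step 5: 35.69 ≠ 25.69
Conclusion: The claimed result is incorrect. The correct answer is 35.69.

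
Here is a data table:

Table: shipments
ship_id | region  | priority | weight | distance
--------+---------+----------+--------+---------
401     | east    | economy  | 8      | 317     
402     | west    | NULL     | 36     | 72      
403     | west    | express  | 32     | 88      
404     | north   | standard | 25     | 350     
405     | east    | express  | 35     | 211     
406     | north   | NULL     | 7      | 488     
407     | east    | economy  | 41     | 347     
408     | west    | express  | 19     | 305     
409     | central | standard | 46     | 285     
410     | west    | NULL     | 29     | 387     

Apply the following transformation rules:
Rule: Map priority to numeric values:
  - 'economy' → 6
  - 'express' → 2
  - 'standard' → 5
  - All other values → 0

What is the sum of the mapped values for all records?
28

Step 1: Apply mapping to each record
Step 2: Count by status:
  'economy': 2 records × 6 = 12
  'express': 3 records × 2 = 6
  'standard': 2 records × 5 = 10
Step 3: Sum all mapped values = 28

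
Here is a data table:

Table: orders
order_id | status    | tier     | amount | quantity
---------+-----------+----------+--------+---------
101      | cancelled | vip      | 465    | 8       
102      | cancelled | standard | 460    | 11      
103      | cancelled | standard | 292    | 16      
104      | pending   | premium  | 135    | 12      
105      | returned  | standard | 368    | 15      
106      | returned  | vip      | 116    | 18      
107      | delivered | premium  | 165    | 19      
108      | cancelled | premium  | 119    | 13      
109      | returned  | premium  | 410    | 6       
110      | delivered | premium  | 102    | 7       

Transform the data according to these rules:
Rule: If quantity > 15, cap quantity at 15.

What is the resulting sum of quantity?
117

Step 1: 3 records have quantity > 15
Step 2: These records originally summed to 53
Step 3: After capping: 3 × 15 = 45
Step 4: Unaffected records sum: 72
Step 5: Final sum = 45 + 72 = 117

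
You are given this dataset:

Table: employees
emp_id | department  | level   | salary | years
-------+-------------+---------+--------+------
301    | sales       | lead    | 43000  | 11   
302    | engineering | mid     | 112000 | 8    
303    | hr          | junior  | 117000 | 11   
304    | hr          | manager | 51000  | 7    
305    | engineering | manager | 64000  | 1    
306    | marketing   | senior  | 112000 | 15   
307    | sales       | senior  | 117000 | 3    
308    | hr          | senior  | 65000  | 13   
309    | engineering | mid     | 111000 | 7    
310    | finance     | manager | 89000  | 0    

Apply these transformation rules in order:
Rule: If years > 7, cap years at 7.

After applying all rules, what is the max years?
7

Step 1: Original maximum years = 15
Step 2: Apply cap at 7
Step 3: 5 records had years > 7 and were capped
Step 4: Maximum after transformation = 7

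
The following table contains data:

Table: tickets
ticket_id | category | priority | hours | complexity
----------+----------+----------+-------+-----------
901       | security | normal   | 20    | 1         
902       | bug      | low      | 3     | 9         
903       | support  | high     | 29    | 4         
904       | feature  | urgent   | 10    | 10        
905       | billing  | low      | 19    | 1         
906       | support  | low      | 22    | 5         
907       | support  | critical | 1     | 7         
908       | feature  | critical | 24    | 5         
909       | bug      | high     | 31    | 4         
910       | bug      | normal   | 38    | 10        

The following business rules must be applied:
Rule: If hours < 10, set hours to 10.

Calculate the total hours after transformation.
213

Step 1: 2 records have hours < 10
Step 2: These records originally summed to 4
Step 3: After setting to minimum: 2 × 10 = 20
Step 4: Unaffected records sum: 193
Step 5: Final sum = 20 + 193 = 213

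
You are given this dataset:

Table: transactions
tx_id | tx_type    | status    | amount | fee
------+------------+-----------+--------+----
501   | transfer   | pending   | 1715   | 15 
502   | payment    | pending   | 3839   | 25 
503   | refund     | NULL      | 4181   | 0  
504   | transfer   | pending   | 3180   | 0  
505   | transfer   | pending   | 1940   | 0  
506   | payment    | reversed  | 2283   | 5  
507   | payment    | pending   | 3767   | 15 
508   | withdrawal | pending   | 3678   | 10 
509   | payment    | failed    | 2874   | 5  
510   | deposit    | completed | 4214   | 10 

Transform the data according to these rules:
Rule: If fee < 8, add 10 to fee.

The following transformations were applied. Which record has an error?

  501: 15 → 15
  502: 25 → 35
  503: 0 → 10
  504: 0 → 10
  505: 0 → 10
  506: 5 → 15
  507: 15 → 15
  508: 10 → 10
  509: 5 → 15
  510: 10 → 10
Record 502 has an error. The correct transformed value should be 25, not 35.

Step 1: Check each record against the rule
Step 2: Record 502 has fee = 25
Step 3: Since 25 >= 8, the bonus should not have been applied
Step 4: Correct value = 25, but claimed value = 35
Conclusion: Record 502 has the error.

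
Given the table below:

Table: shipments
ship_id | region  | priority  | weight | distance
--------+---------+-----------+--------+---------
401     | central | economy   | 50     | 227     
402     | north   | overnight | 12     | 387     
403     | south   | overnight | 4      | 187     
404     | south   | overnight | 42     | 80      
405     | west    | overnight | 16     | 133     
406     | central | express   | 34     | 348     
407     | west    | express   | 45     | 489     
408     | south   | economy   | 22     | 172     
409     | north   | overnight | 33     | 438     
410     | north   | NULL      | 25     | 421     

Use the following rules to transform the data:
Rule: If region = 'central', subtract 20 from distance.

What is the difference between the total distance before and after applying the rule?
40

Step 1: Original sum of distance = 2882
Step 2: 2 records have region = 'central'
Step 3: Each affected record changes by -20
Step 4: Total change = 2 × -20 = -40
Step 5: New sum = 2882 + -40 = 2842
Step 6: Difference = |2842 - 2882| = 40
        (Sum decreased by 40)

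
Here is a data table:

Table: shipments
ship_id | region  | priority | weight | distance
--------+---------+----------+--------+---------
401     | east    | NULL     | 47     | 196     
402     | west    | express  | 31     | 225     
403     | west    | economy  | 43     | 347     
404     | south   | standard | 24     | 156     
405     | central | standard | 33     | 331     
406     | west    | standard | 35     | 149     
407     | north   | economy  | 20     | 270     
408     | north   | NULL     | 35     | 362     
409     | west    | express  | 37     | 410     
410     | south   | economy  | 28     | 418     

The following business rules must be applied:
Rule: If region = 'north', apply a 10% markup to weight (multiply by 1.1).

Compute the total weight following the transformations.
338.5

Step 1: Records with region = 'north' have total weight = 55
Step 2: Apply multiplier: 55 × 1.1 = 60.5
Step 3: Other records total: 278
Step 4: Final sum = 60.5 + 278 = 338.5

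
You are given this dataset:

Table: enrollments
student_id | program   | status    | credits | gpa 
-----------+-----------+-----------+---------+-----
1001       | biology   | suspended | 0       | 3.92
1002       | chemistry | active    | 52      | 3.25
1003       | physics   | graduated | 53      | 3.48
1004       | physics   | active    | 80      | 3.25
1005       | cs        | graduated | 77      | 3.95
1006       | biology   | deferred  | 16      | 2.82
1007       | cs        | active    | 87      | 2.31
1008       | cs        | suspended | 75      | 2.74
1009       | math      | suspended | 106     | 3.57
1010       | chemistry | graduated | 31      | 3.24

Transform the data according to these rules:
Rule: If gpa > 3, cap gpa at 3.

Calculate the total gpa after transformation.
28.87

Step 1: 7 records have gpa > 3
Step 2: These records originally summed to 24.66
Step 3: After capping: 7 × 3 = 21
Step 4: Unaffected records sum: 7.87
Step 5: Final sum = 21 + 7.87 = 28.87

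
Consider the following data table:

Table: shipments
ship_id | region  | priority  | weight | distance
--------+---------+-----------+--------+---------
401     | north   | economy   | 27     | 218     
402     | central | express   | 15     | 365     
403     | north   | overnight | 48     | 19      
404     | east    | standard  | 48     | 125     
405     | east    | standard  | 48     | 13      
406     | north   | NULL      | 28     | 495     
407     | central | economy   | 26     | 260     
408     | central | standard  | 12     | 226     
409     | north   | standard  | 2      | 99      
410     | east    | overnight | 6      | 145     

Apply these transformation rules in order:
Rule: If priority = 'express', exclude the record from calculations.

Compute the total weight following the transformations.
245

Step 1: Identify records where priority = 'express'
Step 2: The excluded records sum to 15
Step 3: Original total weight = 260
Step 4: Remaining total = 260 - 15 = 245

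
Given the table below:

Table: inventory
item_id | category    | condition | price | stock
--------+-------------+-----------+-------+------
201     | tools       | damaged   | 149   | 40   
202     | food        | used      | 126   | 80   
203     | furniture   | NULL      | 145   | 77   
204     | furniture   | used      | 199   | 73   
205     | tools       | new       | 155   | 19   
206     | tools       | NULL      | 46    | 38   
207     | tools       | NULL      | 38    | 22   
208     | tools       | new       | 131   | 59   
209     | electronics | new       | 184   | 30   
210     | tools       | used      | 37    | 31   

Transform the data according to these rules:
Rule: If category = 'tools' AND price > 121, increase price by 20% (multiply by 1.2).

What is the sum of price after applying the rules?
1297.0

Step 1: Find records where category = 'tools' AND price > 121
Step 2: 3 records match, summing to 435
Step 3: After multiplier: 435 × 1.2 = 522.0
Step 4: Unaffected records sum: 775
Step 5: Final sum = 522.0 + 775 = 1297.0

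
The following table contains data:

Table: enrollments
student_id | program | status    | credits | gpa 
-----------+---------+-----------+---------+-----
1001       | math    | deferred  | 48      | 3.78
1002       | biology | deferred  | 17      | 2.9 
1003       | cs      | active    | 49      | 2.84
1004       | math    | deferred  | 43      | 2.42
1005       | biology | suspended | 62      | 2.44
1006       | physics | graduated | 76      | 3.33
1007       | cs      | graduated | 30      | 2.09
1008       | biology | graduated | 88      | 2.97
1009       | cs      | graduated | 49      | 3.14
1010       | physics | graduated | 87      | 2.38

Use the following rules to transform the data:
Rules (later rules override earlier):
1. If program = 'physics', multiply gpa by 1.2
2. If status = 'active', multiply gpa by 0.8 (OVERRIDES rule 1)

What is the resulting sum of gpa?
28.86

Step 1: Rule 2 takes priority for records with status = 'active'
  - 1 records: 2.84 × 0.8 = 2.27
Step 2: Rule 1 applies to remaining records with program = 'physics'
  - 2 records: 5.71 × 1.2 = 6.85
Step 3: Other records unchanged: 19.74
Step 4: Final sum = 2.27 + 6.85 + 19.74 = 28.86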